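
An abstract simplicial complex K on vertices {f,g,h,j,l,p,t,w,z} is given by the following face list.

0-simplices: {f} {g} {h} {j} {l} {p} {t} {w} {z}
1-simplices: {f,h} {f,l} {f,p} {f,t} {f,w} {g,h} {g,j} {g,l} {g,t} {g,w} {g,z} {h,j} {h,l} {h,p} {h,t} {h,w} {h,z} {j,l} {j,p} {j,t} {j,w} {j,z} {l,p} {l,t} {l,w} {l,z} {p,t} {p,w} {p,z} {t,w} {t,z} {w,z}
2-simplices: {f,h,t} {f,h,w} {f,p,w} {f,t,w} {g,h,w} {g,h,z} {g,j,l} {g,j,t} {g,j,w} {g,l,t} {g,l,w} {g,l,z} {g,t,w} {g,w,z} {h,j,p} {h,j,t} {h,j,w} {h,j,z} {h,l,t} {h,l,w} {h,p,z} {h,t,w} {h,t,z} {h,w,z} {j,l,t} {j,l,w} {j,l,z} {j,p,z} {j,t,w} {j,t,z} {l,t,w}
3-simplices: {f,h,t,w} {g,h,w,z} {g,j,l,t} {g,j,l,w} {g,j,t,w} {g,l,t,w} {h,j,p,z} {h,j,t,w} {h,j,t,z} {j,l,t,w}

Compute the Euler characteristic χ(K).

χ(K)=-2

n_0=9 n_1=32 n_2=31 n_3=10
χ=+9−32+31−10=-2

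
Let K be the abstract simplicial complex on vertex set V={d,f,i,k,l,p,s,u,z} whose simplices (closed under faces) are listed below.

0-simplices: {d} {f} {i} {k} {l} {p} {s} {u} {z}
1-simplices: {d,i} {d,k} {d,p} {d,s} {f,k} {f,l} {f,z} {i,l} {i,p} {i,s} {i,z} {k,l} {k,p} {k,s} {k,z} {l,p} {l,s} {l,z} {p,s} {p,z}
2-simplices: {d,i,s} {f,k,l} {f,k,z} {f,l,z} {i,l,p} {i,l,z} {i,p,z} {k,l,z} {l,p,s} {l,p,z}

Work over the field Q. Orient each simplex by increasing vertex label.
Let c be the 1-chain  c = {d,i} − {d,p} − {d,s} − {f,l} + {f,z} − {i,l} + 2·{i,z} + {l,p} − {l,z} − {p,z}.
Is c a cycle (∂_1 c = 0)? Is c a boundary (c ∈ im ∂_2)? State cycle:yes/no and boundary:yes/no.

n_0=9 n_1=20 n_2=10  [Q]
∂1: piv[di,dk,dp,ds,fk,fl,fz] rk=7  ker:il,ip,is,iz,kl,kp,ks,kz,lp,ls,lz,ps,pz
∂2: piv[dis,fkl,fkz,flz,ilp,ilz,ipz,lps] rk=8  ker:klz,lpz
∂1c = {d} − 2·{l} + {p} − {s} + {z}

cycle:no boundary:no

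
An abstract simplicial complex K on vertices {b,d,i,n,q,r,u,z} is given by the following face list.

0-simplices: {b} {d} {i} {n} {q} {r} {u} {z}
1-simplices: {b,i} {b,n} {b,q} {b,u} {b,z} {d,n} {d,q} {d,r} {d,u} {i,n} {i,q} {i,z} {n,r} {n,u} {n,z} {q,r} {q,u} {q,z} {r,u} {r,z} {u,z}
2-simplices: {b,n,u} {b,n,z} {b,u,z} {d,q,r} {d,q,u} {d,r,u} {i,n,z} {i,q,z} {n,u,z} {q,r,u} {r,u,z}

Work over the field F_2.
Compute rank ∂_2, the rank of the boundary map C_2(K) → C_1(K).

rank∂_2=9

n_0=8 n_1=21 n_2=11  [Z2]
∂1: piv[bi,bn,bq,bu,bz,dn,dr] rk=7  ker:dq,du,in,iq,iz,nr,nu,nz,qr,qu,qz,ru,rz,uz
∂2: piv[bnu,bnz,buz,dqr,dqu,dru,inz,iqz,ruz] rk=9  ker:nuz,qru
rk∂_2=9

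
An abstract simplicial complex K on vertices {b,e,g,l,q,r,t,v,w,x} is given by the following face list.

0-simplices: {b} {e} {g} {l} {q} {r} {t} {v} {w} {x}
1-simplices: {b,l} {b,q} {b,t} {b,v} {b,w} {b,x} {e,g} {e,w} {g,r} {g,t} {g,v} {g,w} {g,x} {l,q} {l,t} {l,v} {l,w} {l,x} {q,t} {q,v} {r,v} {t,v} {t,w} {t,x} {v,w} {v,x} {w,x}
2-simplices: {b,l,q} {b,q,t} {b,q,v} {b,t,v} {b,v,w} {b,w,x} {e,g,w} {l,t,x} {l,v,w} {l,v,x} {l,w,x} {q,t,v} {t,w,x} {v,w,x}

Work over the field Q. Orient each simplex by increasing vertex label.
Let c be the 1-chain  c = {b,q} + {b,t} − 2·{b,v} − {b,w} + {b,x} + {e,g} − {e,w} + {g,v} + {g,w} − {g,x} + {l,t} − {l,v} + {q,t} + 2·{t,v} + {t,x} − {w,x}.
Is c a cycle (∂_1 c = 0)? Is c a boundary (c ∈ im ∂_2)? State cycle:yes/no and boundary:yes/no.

cycle:yes boundary:no

n_0=10 n_1=27 n_2=14  [Q]
∂1: piv[bl,bq,bt,bv,bw,bx,eg,ew,gr] rk=9  ker:gt,gv,gw,gx,lq,lt,lv,lw,lx,qt,qv,rv,tv,tw,tx,vw,vx,wx
∂2: piv[blq,bqt,bqv,btv,bvw,bwx,egw,ltx,lvw,lvx,lwx,twx] rk=12  ker:qtv,vwx
∂1c = 0
c vs im∂2: residual ≠ 0 ⇒ not boundary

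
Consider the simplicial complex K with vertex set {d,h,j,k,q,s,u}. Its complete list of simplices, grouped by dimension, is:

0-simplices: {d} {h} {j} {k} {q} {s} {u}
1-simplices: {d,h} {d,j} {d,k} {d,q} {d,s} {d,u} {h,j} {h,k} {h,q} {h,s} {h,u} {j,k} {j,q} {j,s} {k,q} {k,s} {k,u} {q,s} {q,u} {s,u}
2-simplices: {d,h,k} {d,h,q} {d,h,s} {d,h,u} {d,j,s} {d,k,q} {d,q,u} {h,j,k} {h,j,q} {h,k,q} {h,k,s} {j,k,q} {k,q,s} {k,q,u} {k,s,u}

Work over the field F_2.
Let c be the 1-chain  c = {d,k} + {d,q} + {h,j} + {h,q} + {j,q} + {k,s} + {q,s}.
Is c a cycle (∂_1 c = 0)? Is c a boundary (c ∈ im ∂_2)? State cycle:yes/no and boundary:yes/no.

cycle:yes boundary:yes

n_0=7 n_1=20 n_2=15  [Z2]
∂1: piv[dh,dj,dk,dq,ds,du] rk=6  ker:hj,hk,hq,hs,hu,jk,jq,js,kq,ks,ku,qs,qu,su
∂2: piv[dhk,dhq,dhs,dhu,djs,dkq,dqu,hjk,hjq,hks,kqs,kqu,ksu] rk=13  ker:hkq,jkq
∂1c = 0
c vs im∂2: reduces to 0 ⇒ boundary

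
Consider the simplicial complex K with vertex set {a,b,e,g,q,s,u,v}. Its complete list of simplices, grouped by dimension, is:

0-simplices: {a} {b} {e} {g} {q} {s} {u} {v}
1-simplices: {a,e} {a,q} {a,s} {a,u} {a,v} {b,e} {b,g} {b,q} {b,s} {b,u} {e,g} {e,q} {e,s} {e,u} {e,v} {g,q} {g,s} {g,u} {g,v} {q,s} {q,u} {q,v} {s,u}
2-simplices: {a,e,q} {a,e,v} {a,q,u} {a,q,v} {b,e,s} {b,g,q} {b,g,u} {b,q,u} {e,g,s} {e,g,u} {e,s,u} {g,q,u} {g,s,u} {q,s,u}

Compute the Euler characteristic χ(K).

n_0=8 n_1=23 n_2=14
χ=+8−23+14=-1

χ(K)=-1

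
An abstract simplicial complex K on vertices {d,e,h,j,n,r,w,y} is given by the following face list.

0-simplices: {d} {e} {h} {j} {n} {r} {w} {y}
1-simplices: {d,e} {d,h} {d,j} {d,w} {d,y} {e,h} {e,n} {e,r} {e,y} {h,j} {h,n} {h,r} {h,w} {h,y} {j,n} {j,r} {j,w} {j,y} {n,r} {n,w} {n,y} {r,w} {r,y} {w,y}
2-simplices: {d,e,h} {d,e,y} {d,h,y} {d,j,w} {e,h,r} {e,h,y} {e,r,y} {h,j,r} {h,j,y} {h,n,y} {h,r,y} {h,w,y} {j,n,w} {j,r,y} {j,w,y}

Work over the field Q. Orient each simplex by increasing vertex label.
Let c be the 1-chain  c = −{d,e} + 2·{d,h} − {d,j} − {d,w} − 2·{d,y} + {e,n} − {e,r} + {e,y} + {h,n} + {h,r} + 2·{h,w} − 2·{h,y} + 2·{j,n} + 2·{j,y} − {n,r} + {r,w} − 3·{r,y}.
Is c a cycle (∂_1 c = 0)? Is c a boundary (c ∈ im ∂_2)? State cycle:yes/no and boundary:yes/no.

cycle:no boundary:no

n_0=8 n_1=24 n_2=15  [Q]
∂1: piv[de,dh,dj,dw,dy,en,er] rk=7  ker:eh,ey,hj,hn,hr,hw,hy,jn,jr,jw,jy,nr,nw,ny,rw,ry,wy
∂2: piv[deh,dey,dhy,djw,ehr,ery,hjr,hjy,hny,hwy,jnw,jwy] rk=12  ker:ehy,hry,jry
∂1c = 3·{d} − 2·{e} − 5·{j} + 5·{n} + {r} + 2·{w} − 4·{y}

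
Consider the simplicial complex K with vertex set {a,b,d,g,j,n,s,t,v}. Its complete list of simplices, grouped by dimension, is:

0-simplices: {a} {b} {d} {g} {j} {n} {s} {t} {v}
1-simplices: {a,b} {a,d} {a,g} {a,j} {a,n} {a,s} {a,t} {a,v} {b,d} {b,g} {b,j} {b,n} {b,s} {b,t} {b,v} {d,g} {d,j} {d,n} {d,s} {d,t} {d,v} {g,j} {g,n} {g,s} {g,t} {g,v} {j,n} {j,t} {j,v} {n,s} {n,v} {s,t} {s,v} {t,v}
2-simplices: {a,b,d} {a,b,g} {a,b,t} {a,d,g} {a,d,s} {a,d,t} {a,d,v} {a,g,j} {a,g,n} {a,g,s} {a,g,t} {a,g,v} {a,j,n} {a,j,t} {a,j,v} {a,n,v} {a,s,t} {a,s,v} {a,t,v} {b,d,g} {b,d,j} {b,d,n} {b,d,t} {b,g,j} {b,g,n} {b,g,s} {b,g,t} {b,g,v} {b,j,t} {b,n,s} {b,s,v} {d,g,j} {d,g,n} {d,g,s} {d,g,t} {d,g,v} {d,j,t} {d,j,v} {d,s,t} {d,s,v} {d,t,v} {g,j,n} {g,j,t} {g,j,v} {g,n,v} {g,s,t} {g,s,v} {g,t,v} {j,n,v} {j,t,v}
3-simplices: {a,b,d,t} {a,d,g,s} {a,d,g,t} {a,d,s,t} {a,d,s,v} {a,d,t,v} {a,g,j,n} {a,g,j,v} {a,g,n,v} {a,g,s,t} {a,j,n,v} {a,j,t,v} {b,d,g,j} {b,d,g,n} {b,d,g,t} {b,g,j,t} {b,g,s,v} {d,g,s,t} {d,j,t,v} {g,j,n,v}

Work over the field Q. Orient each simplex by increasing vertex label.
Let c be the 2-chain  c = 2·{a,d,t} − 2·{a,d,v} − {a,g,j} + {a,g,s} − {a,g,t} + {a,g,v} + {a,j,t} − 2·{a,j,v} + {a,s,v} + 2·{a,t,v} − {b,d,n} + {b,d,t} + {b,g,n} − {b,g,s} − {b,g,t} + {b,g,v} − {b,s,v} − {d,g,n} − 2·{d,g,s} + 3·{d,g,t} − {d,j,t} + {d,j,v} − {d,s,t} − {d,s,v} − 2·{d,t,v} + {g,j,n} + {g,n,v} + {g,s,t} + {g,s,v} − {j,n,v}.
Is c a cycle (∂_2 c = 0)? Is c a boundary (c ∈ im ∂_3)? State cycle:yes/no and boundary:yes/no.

cycle:yes boundary:yes

n_0=9 n_1=34 n_2=50 n_3=20  [Q]
∂1: piv[ab,ad,ag,aj,an,as,at,av] rk=8  ker:bd,bg,bj,bn,bs,bt,bv,dg,dj,dn,ds,dt,dv,gj,gn,gs,gt,gv,jn,jt,jv,ns,nv,st,sv,tv
∂2: piv[abd,abg,abt,adg,ads,adt,adv,agj,agn,ags,agt,agv,ajn,ajt,ajv,anv,ast,asv,atv,bdj,bdn,bgj,bgn,bgs,bgv,bns] rk=26  ker:bdg,bdt,bgt,bjt,bsv,dgj,dgn,dgs,dgt,dgv,djt,djv,dst,dsv,dtv,gjn,gjt,gjv,gnv,gst,gsv,gtv,jnv,jtv
∂3: piv[abdt,adgs,adgt,adst,adsv,adtv,agjn,agjv,agnv,agst,ajnv,ajtv,bdgj,bdgn,bdgt,bgjt,bgsv,djtv] rk=18  ker:dgst,gjnv
∂2c = 0
c vs im∂3: reduces to 0 ⇒ boundary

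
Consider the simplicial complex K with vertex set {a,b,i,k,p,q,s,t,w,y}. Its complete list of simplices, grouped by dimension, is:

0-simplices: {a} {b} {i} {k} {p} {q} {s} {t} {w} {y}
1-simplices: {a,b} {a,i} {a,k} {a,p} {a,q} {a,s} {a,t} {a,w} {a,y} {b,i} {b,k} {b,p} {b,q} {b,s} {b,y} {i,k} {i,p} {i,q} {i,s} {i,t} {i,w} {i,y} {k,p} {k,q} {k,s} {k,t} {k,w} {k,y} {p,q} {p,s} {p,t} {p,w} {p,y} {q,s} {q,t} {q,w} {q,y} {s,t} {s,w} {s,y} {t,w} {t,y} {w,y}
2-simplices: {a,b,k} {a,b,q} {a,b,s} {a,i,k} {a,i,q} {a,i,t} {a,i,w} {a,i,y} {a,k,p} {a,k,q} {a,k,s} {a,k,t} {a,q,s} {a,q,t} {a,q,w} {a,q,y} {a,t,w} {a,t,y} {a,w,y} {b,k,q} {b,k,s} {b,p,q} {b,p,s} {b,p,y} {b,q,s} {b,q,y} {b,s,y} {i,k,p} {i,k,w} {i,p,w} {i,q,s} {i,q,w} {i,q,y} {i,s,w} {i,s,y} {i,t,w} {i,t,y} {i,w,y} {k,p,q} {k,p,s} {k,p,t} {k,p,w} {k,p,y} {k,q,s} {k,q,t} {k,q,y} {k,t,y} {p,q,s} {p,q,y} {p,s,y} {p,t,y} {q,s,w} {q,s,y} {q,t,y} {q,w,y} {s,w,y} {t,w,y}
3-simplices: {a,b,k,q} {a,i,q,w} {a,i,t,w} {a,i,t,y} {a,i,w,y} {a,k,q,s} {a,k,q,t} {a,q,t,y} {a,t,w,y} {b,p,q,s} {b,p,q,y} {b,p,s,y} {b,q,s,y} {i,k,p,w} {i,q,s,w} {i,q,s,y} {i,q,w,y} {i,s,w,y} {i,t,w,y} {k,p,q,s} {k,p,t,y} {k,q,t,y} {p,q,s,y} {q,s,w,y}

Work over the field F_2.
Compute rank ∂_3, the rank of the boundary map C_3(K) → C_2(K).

rank∂_3=21

n_0=10 n_1=43 n_2=57 n_3=24  [Z2]
∂1: piv[ab,ai,ak,ap,aq,as,at,aw,ay] rk=9  ker:bi,bk,bp,bq,bs,by,ik,ip,iq,is,it,iw,iy,kp,kq,ks,kt,kw,ky,pq,ps,pt,pw,py,qs,qt,qw,qy,st,sw,sy,tw,ty,wy
∂2: piv[abk,abq,abs,aik,aiq,ait,aiw,aiy,akp,akq,aks,akt,aqs,aqt,aqw,aqy,atw,aty,awy,bpq,bps,bpy,bqy,bsy,ikp,ikw,ipw,iqs,isw,kpq,kpt,kpy] rk=32  ker:bkq,bks,bqs,iqw,iqy,isy,itw,ity,iwy,kps,kpw,kqs,kqt,kqy,kty,pqs,pqy,psy,pty,qsw,qsy,qty,qwy,swy,twy
∂3: piv[abkq,aiqw,aitw,aity,aiwy,akqs,akqt,aqty,atwy,bpqs,bpqy,bpsy,bqsy,ikpw,iqsw,iqsy,iqwy,iswy,kpqs,kpty,kqty] rk=21  ker:itwy,pqsy,qswy
rk∂_3=21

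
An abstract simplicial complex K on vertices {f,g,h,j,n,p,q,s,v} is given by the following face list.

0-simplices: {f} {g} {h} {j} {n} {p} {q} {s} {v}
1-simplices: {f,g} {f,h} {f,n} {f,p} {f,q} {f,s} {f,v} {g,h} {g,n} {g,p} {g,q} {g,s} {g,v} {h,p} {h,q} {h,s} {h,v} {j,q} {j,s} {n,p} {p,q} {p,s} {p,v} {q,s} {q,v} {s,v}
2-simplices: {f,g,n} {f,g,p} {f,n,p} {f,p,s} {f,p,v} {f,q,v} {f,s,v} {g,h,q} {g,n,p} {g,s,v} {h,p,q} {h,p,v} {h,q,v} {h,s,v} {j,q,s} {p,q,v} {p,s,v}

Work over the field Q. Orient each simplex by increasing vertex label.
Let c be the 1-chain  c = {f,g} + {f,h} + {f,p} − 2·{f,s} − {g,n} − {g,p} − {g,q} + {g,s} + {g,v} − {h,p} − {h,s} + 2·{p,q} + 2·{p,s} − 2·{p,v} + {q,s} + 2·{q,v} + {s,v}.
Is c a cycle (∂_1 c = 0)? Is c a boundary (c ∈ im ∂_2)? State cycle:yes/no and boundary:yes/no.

n_0=9 n_1=26 n_2=17  [Q]
∂1: piv[fg,fh,fn,fp,fq,fs,fv,jq] rk=8  ker:gh,gn,gp,gq,gs,gv,hp,hq,hs,hv,js,np,pq,ps,pv,qs,qv,sv
∂2: piv[fgn,fgp,fnp,fps,fpv,fqv,fsv,ghq,gsv,hpq,hpv,hqv,hsv,jqs] rk=14  ker:gnp,pqv,psv
∂1c = −{f} + 2·{g} + 3·{h} − {n} − 3·{p} − 2·{q} + 2·{v}

cycle:no boundary:no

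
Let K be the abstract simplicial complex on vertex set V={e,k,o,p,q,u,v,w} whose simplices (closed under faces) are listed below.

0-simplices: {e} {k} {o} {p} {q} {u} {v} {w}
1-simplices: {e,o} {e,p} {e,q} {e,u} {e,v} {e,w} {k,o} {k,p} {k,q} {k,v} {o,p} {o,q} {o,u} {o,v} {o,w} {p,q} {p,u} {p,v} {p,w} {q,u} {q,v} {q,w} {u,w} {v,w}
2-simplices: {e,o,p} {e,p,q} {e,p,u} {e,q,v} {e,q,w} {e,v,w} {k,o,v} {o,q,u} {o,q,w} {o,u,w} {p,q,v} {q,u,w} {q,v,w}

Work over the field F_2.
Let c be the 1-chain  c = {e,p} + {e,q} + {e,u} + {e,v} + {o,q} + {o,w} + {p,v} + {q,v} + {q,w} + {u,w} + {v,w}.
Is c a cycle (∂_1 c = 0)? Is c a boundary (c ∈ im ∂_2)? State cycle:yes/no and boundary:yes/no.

n_0=8 n_1=24 n_2=13  [Z2]
∂1: piv[eo,ep,eq,eu,ev,ew,ko] rk=7  ker:kp,kq,kv,op,oq,ou,ov,ow,pq,pu,pv,pw,qu,qv,qw,uw,vw
∂2: piv[eop,epq,epu,eqv,eqw,evw,kov,oqu,oqw,ouw,pqv] rk=11  ker:quw,qvw
∂1c = 0
c vs im∂2: residual ≠ 0 ⇒ not boundary

cycle:yes boundary:no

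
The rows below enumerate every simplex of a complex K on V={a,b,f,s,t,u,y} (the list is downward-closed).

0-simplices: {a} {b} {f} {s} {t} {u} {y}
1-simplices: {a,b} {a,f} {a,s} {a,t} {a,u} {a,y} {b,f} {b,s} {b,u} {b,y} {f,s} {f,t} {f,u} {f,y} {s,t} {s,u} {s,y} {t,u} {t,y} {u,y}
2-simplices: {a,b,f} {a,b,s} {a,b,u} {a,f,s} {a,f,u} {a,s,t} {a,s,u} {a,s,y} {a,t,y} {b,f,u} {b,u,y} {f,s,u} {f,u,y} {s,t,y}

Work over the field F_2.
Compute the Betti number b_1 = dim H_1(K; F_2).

n_0=7 n_1=20 n_2=14  [Z2]
∂1: piv[ab,af,as,at,au,ay] rk=6  ker:bf,bs,bu,by,fs,ft,fu,fy,st,su,sy,tu,ty,uy
∂2: piv[abf,abs,abu,afs,afu,ast,asu,asy,aty,buy,fuy] rk=11  ker:bfu,fsu,sty
b_1=(20−6)−11=3

b_1=3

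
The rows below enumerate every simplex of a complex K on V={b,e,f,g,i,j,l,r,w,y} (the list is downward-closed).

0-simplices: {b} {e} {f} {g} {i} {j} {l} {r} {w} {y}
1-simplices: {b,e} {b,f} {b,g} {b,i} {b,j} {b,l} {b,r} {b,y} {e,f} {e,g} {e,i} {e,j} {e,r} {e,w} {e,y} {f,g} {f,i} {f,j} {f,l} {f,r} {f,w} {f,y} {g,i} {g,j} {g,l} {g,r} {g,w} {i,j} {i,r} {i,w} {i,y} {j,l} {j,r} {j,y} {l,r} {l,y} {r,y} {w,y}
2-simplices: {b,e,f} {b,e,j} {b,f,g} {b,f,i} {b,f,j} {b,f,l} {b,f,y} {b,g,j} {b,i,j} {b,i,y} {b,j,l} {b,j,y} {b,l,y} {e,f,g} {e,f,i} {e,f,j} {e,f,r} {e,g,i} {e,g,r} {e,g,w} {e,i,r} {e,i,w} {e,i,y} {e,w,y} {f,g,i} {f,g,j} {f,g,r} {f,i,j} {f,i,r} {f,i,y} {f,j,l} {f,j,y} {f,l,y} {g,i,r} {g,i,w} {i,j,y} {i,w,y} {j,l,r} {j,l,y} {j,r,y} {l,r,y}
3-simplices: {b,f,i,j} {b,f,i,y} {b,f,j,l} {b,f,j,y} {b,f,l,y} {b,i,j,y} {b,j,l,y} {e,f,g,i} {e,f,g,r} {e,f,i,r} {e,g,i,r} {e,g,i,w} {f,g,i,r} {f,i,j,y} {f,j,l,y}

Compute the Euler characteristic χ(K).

χ(K)=-2

n_0=10 n_1=38 n_2=41 n_3=15
χ=+10−38+41−15=-2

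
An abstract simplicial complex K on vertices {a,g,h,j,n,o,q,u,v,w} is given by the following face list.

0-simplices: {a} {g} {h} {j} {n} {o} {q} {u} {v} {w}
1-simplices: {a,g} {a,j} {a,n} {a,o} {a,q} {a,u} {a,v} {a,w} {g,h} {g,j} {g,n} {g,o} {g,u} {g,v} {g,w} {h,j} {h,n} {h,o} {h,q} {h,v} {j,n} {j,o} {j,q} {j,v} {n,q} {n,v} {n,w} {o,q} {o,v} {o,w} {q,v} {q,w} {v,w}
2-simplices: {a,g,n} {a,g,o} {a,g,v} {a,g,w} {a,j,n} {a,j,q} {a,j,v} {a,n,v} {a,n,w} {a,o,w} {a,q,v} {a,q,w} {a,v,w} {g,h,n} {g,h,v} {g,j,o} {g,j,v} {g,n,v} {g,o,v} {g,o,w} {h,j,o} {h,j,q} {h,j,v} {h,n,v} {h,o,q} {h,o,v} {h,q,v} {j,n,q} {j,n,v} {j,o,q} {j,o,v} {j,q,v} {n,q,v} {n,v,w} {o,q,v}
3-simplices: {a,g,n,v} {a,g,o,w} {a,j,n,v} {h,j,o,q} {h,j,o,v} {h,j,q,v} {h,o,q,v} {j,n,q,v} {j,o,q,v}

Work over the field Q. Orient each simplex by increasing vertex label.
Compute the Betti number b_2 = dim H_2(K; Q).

b_2=4

n_0=10 n_1=33 n_2=35 n_3=9  [Q]
∂1: piv[ag,aj,an,ao,aq,au,av,aw,gh] rk=9  ker:gj,gn,go,gu,gv,gw,hj,hn,ho,hq,hv,jn,jo,jq,jv,nq,nv,nw,oq,ov,ow,qv,qw,vw
∂2: piv[agn,ago,agv,agw,ajn,ajq,ajv,anv,anw,aow,aqv,aqw,avw,ghn,ghv,gjo,gjv,gov,hjo,hjq,hjv,hoq,jnq] rk=23  ker:gnv,gow,hnv,hov,hqv,jnv,joq,jov,jqv,nqv,nvw,oqv
∂3: piv[agnv,agow,ajnv,hjoq,hjov,hjqv,hoqv,jnqv] rk=8  ker:joqv
b_2=(35−23)−8=4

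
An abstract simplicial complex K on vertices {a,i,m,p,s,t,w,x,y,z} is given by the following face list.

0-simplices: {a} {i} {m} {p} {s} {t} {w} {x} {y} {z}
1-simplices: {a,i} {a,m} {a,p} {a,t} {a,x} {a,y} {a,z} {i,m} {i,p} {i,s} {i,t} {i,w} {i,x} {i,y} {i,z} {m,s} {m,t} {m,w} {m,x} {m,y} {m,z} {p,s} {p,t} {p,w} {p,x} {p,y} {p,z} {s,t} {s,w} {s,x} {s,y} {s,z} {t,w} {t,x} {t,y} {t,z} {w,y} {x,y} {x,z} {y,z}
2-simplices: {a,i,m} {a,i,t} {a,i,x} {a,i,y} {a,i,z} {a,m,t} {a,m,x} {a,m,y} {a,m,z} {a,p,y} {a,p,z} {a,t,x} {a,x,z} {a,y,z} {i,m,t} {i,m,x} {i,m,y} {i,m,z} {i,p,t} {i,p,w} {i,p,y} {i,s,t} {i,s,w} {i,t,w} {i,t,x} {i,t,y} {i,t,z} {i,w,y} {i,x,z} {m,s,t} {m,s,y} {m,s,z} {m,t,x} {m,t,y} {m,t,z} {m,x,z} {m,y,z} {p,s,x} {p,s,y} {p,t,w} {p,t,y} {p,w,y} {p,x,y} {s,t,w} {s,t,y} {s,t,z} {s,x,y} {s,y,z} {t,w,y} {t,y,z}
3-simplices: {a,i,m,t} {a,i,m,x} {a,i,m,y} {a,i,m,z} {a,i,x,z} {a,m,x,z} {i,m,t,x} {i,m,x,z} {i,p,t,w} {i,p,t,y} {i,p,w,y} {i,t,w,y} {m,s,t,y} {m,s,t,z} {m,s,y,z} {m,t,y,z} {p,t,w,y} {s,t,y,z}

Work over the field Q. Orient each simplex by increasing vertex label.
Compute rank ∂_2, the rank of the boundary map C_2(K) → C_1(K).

rank∂_2=29

n_0=10 n_1=40 n_2=50 n_3=18  [Q]
∂1: piv[ai,am,ap,at,ax,ay,az,is,iw] rk=9  ker:im,ip,it,ix,iy,iz,ms,mt,mw,mx,my,mz,ps,pt,pw,px,py,pz,st,sw,sx,sy,sz,tw,tx,ty,tz,wy,xy,xz,yz
∂2: piv[aim,ait,aix,aiy,aiz,amt,amx,amy,amz,apy,apz,atx,axz,ayz,ipt,ipw,ipy,ist,isw,itw,ity,itz,iwy,mst,msy,msz,psx,psy,pxy] rk=29  ker:imt,imx,imy,imz,itx,ixz,mtx,mty,mtz,mxz,myz,ptw,pty,pwy,stw,sty,stz,sxy,syz,twy,tyz
∂3: piv[aimt,aimx,aimy,aimz,aixz,amxz,imtx,iptw,ipty,ipwy,itwy,msty,mstz,msyz,mtyz] rk=15  ker:imxz,ptwy,styz
rk∂_2=29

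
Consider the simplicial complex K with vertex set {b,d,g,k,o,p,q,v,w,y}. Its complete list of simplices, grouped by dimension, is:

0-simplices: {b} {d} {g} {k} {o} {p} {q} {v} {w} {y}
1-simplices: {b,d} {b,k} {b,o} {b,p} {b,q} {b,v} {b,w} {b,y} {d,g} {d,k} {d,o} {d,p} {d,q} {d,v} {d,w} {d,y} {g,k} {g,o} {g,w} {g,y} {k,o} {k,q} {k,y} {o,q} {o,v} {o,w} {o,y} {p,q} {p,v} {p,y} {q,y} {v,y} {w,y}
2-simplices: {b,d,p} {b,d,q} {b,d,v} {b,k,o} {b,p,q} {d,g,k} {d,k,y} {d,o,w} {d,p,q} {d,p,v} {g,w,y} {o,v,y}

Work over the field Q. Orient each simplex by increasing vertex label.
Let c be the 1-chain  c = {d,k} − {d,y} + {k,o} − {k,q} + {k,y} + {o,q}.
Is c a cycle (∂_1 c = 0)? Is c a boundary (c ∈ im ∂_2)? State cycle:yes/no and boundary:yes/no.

cycle:yes boundary:no

n_0=10 n_1=33 n_2=12  [Q]
∂1: piv[bd,bk,bo,bp,bq,bv,bw,by,dg] rk=9  ker:dk,do,dp,dq,dv,dw,dy,gk,go,gw,gy,ko,kq,ky,oq,ov,ow,oy,pq,pv,py,qy,vy,wy
∂2: piv[bdp,bdq,bdv,bko,bpq,dgk,dky,dow,dpv,gwy,ovy] rk=11  ker:dpq
∂1c = 0
c vs im∂2: residual ≠ 0 ⇒ not boundary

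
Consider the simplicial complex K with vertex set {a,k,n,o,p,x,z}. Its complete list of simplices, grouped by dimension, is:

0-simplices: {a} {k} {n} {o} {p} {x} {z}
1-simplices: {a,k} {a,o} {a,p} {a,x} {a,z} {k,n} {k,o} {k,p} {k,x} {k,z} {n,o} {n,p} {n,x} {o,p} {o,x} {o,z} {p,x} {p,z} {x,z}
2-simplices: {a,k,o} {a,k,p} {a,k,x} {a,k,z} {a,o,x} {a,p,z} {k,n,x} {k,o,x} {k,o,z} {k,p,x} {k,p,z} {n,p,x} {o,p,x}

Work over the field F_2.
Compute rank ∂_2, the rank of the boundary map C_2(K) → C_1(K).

rank∂_2=11

n_0=7 n_1=19 n_2=13  [Z2]
∂1: piv[ak,ao,ap,ax,az,kn] rk=6  ker:ko,kp,kx,kz,no,np,nx,op,ox,oz,px,pz,xz
∂2: piv[ako,akp,akx,akz,aox,apz,knx,koz,kpx,npx,opx] rk=11  ker:kox,kpz
rk∂_2=11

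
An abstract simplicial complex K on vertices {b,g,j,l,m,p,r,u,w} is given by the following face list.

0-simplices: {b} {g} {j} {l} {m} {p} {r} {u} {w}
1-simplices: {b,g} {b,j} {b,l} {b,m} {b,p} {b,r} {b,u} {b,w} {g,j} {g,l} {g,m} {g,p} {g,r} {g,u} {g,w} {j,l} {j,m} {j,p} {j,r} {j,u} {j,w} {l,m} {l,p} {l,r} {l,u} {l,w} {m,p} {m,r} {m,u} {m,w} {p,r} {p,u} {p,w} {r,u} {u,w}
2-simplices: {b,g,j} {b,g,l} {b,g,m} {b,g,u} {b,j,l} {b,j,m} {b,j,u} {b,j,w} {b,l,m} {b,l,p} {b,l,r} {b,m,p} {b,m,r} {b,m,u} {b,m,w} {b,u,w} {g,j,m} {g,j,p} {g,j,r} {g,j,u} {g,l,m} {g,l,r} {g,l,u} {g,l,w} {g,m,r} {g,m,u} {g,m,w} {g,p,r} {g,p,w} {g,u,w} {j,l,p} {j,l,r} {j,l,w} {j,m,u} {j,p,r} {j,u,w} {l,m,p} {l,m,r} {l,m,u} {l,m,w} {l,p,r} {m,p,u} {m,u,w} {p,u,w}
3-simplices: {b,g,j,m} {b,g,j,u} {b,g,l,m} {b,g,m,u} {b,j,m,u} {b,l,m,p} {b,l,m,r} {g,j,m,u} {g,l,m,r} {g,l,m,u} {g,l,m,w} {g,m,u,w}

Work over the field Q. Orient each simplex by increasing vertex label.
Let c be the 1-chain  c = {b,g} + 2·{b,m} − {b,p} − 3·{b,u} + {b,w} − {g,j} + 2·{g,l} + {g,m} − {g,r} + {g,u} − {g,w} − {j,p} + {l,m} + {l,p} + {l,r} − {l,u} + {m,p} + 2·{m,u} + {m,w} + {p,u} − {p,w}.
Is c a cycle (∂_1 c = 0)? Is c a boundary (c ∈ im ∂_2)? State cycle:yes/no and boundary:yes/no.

cycle:yes boundary:yes

n_0=9 n_1=35 n_2=44 n_3=12  [Q]
∂1: piv[bg,bj,bl,bm,bp,br,bu,bw] rk=8  ker:gj,gl,gm,gp,gr,gu,gw,jl,jm,jp,jr,ju,jw,lm,lp,lr,lu,lw,mp,mr,mu,mw,pr,pu,pw,ru,uw
∂2: piv[bgj,bgl,bgm,bgu,bjl,bjm,bju,bjw,blm,blp,blr,bmp,bmr,bmu,bmw,buw,gjp,gjr,glr,glu,glw,gmw,gpr,gpw,jlp,mpu] rk=26  ker:gjm,gju,glm,gmr,gmu,guw,jlr,jlw,jmu,jpr,juw,lmp,lmr,lmu,lmw,lpr,muw,puw
∂3: piv[bgjm,bgju,bglm,bgmu,bjmu,blmp,blmr,glmr,glmu,glmw,gmuw] rk=11  ker:gjmu
∂1c = 0
c vs im∂2: reduces to 0 ⇒ boundary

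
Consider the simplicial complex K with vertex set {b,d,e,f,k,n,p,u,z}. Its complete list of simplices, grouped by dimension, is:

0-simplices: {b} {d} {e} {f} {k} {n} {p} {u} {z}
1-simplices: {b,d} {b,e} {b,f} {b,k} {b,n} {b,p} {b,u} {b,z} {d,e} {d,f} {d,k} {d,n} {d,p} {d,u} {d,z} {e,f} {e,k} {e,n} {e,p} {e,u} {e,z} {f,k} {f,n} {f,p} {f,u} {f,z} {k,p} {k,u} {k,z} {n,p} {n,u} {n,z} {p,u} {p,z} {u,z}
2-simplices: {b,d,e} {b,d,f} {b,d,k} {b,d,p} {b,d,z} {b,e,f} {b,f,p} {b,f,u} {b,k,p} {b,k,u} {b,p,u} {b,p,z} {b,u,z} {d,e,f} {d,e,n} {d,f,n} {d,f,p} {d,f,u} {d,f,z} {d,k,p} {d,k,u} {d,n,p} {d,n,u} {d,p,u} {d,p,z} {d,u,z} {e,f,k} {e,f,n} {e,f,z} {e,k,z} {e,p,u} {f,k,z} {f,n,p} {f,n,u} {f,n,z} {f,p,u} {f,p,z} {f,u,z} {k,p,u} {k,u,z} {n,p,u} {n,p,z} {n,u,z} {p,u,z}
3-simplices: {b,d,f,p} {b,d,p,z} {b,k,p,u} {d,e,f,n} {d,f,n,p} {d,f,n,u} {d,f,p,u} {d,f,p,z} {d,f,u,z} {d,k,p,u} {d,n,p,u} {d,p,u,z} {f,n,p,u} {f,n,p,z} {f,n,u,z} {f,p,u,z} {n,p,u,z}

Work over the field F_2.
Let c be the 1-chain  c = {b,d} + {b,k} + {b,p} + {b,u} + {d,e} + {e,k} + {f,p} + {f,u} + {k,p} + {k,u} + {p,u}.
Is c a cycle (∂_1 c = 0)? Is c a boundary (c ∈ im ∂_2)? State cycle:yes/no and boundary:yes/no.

n_0=9 n_1=35 n_2=44 n_3=17  [Z2]
∂1: piv[bd,be,bf,bk,bn,bp,bu,bz] rk=8  ker:de,df,dk,dn,dp,du,dz,ef,ek,en,ep,eu,ez,fk,fn,fp,fu,fz,kp,ku,kz,np,nu,nz,pu,pz,uz
∂2: piv[bde,bdf,bdk,bdp,bdz,bef,bfp,bfu,bkp,bku,bpu,bpz,buz,den,dfn,dfu,dfz,dnp,dnu,efk,efz,ekz,epu,fnz,kuz] rk=25  ker:def,dfp,dkp,dku,dpu,dpz,duz,efn,fkz,fnp,fnu,fpu,fpz,fuz,kpu,npu,npz,nuz,puz
∂3: piv[bdfp,bdpz,bkpu,defn,dfnp,dfnu,dfpu,dfpz,dfuz,dkpu,dnpu,dpuz,fnpz,fnuz] rk=14  ker:fnpu,fpuz,npuz
∂1c = 0
c vs im∂2: reduces to 0 ⇒ boundary

cycle:yes boundary:yes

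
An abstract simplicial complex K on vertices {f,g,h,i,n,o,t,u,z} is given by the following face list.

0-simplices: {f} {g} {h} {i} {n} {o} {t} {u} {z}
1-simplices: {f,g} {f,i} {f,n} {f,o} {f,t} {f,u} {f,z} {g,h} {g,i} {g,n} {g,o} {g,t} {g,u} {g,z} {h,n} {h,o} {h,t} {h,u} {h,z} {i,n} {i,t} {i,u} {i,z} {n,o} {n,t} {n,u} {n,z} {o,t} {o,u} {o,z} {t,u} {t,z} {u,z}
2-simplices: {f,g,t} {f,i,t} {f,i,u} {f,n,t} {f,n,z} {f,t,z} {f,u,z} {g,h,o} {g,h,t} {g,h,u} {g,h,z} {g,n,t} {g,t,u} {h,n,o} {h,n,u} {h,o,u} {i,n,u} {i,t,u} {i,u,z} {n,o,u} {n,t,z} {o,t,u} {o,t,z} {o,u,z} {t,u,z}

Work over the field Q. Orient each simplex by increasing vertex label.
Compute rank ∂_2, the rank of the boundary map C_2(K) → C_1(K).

rank∂_2=21

n_0=9 n_1=33 n_2=25  [Q]
∂1: piv[fg,fi,fn,fo,ft,fu,fz,gh] rk=8  ker:gi,gn,go,gt,gu,gz,hn,ho,ht,hu,hz,in,it,iu,iz,no,nt,nu,nz,ot,ou,oz,tu,tz,uz
∂2: piv[fgt,fit,fiu,fnt,fnz,ftz,fuz,gho,ght,ghu,ghz,gnt,gtu,hno,hnu,hou,inu,itu,iuz,otu,otz] rk=21  ker:nou,ntz,ouz,tuz
rk∂_2=21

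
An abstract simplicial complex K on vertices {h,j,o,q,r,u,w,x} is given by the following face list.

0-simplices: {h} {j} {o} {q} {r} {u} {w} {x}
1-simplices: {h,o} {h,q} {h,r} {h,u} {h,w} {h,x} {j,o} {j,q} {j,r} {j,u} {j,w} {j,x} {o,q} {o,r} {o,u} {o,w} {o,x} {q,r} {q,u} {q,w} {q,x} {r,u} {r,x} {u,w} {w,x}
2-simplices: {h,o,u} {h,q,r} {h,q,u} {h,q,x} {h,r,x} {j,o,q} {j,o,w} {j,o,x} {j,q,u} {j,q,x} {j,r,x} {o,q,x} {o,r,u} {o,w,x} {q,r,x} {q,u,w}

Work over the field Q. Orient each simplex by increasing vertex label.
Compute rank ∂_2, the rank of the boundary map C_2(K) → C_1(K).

rank∂_2=14

n_0=8 n_1=25 n_2=16  [Q]
∂1: piv[ho,hq,hr,hu,hw,hx,jo] rk=7  ker:jq,jr,ju,jw,jx,oq,or,ou,ow,ox,qr,qu,qw,qx,ru,rx,uw,wx
∂2: piv[hou,hqr,hqu,hqx,hrx,joq,jow,jox,jqu,jqx,jrx,oru,owx,quw] rk=14  ker:oqx,qrx
rk∂_2=14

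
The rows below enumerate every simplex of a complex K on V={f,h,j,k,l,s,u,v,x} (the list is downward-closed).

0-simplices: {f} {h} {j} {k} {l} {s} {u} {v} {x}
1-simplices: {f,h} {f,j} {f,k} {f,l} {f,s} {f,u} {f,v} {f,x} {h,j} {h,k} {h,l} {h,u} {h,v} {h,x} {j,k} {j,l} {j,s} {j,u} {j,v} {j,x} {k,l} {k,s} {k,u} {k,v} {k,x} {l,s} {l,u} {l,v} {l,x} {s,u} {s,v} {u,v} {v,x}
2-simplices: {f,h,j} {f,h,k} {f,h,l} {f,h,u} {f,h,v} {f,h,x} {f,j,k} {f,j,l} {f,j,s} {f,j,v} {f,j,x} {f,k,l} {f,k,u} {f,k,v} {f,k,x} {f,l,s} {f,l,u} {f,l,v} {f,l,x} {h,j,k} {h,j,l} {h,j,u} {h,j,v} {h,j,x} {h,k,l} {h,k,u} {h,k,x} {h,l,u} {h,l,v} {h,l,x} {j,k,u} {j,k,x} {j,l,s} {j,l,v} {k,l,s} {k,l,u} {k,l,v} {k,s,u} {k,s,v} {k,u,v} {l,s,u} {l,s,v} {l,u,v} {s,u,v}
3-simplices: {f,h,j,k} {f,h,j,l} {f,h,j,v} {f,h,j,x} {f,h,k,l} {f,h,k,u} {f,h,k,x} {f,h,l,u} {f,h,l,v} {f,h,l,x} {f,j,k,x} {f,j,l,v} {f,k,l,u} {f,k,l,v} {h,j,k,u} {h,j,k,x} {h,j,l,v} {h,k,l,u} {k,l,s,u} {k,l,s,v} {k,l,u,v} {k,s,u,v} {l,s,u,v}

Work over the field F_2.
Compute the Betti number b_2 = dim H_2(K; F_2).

n_0=9 n_1=33 n_2=44 n_3=23  [Z2]
∂1: piv[fh,fj,fk,fl,fs,fu,fv,fx] rk=8  ker:hj,hk,hl,hu,hv,hx,jk,jl,js,ju,jv,jx,kl,ks,ku,kv,kx,ls,lu,lv,lx,su,sv,uv,vx
∂2: piv[fhj,fhk,fhl,fhu,fhv,fhx,fjk,fjl,fjs,fjv,fjx,fkl,fku,fkv,fkx,fls,flu,flv,flx,hju,kls,ksu,ksv,kuv] rk=24  ker:hjk,hjl,hjv,hjx,hkl,hku,hkx,hlu,hlv,hlx,jku,jkx,jls,jlv,klu,klv,lsu,lsv,luv,suv
∂3: piv[fhjk,fhjl,fhjv,fhjx,fhkl,fhku,fhkx,fhlu,fhlv,fhlx,fjkx,fjlv,fklu,fklv,hjku,klsu,klsv,kluv,ksuv] rk=19  ker:hjkx,hjlv,hklu,lsuv
b_2=(44−24)−19=1

b_2=1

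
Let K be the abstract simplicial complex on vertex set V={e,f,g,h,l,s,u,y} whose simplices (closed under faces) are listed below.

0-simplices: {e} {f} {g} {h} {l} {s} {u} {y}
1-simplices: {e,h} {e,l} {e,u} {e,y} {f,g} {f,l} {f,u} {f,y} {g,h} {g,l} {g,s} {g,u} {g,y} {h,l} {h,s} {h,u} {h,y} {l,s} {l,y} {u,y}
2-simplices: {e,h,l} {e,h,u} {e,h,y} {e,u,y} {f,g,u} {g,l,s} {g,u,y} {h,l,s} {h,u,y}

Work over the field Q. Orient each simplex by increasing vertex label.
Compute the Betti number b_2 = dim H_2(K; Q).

n_0=8 n_1=20 n_2=9  [Q]
∂1: piv[eh,el,eu,ey,fg,fl,gs] rk=7  ker:fu,fy,gh,gl,gu,gy,hl,hs,hu,hy,ls,ly,uy
∂2: piv[ehl,ehu,ehy,euy,fgu,gls,guy,hls] rk=8  ker:huy
b_2=(9−8)−0=1

b_2=1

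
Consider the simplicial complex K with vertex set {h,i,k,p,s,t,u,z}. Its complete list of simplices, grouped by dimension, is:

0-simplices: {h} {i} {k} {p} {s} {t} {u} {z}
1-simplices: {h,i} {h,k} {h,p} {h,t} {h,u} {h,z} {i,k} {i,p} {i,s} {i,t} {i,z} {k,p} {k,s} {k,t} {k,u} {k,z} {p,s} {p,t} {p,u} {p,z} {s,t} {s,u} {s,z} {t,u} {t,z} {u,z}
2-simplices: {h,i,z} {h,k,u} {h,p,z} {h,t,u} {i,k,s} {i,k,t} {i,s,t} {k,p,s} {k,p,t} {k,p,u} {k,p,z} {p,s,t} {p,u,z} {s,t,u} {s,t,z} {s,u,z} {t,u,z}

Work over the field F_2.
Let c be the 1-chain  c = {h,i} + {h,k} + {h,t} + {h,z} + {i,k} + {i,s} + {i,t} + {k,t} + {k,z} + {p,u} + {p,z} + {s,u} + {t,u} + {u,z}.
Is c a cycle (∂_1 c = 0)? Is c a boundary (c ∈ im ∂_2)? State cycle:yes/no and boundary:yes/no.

n_0=8 n_1=26 n_2=17  [Z2]
∂1: piv[hi,hk,hp,ht,hu,hz,is] rk=7  ker:ik,ip,it,iz,kp,ks,kt,ku,kz,ps,pt,pu,pz,st,su,sz,tu,tz,uz
∂2: piv[hiz,hku,hpz,htu,iks,ikt,ist,kps,kpt,kpu,kpz,puz,stu,stz,suz] rk=15  ker:pst,tuz
∂1c = 0
c vs im∂2: residual ≠ 0 ⇒ not boundary

cycle:yes boundary:no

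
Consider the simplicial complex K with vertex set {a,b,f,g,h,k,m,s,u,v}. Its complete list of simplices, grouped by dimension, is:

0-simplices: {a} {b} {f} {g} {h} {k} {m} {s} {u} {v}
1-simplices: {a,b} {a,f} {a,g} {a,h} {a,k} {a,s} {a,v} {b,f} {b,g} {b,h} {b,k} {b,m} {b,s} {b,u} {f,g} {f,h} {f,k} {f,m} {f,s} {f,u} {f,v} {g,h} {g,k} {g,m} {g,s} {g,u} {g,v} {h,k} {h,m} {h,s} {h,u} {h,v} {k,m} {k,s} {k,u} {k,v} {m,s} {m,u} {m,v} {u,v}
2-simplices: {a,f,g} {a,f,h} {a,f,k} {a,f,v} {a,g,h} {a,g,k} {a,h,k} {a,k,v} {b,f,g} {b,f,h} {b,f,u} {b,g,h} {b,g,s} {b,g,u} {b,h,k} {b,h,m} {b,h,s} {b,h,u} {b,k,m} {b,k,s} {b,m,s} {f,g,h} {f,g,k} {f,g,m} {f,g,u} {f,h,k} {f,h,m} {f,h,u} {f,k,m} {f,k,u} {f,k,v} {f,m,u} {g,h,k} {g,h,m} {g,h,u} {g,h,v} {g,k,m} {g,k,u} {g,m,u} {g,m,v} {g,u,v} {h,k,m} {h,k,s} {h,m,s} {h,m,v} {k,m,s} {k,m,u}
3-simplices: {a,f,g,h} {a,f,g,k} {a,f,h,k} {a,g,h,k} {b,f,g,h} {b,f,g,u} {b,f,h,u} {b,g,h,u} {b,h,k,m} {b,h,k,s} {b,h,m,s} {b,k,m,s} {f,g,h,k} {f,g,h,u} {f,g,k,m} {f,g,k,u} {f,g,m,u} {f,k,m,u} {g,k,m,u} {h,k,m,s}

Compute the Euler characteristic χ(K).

n_0=10 n_1=40 n_2=47 n_3=20
χ=+10−40+47−20=-3

χ(K)=-3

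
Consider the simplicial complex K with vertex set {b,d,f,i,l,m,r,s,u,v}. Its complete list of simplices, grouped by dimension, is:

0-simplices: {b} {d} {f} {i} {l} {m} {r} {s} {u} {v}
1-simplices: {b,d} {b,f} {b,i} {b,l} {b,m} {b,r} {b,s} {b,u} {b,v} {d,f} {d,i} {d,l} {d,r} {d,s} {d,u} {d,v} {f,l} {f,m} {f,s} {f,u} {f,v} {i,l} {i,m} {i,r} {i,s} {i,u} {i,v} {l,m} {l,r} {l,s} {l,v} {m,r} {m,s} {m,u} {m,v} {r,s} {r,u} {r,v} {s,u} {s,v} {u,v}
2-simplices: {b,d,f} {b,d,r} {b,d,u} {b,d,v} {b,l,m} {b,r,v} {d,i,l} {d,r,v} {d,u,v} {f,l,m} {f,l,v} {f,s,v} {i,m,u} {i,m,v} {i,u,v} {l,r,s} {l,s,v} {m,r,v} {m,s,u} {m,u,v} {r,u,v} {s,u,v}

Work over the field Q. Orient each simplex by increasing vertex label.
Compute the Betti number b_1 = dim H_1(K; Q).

b_1=12

n_0=10 n_1=41 n_2=22  [Q]
∂1: piv[bd,bf,bi,bl,bm,br,bs,bu,bv] rk=9  ker:df,di,dl,dr,ds,du,dv,fl,fm,fs,fu,fv,il,im,ir,is,iu,iv,lm,lr,ls,lv,mr,ms,mu,mv,rs,ru,rv,su,sv,uv
∂2: piv[bdf,bdr,bdu,bdv,blm,brv,dil,duv,flm,flv,fsv,imu,imv,iuv,lrs,lsv,mrv,msu,ruv,suv] rk=20  ker:drv,muv
b_1=(41−9)−20=12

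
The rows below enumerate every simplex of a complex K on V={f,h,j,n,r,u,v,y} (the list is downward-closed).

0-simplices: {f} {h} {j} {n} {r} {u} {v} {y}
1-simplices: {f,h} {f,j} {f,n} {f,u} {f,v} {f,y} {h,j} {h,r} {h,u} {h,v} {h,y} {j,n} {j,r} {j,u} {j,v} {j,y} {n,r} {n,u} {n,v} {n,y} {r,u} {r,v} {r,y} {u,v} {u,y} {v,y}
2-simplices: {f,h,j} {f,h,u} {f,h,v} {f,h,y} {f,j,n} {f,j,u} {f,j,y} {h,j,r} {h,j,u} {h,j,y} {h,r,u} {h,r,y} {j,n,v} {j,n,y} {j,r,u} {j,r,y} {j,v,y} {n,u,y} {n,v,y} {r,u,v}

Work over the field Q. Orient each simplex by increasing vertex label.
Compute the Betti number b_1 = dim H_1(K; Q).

n_0=8 n_1=26 n_2=20  [Q]
∂1: piv[fh,fj,fn,fu,fv,fy,hr] rk=7  ker:hj,hu,hv,hy,jn,jr,ju,jv,jy,nr,nu,nv,ny,ru,rv,ry,uv,uy,vy
∂2: piv[fhj,fhu,fhv,fhy,fjn,fju,fjy,hjr,hru,hry,jnv,jny,jvy,nuy,ruv] rk=15  ker:hju,hjy,jru,jry,nvy
b_1=(26−7)−15=4

b_1=4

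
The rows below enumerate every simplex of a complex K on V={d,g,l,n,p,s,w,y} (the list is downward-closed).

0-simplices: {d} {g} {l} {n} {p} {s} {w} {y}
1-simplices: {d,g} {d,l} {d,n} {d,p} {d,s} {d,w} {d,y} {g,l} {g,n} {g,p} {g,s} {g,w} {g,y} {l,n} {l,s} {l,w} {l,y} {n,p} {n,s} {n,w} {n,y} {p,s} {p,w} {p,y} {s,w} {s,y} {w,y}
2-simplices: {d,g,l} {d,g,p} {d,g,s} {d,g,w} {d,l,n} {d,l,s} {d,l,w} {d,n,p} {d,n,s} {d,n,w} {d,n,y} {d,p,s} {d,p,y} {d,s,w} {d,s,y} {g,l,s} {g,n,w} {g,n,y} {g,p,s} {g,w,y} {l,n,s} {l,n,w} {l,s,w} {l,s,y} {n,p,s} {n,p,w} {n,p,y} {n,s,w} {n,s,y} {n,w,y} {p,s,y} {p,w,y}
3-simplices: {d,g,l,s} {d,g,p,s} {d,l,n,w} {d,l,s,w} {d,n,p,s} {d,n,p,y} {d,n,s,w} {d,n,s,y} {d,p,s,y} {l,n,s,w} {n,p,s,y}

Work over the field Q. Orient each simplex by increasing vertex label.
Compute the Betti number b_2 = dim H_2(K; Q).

n_0=8 n_1=27 n_2=32 n_3=11  [Q]
∂1: piv[dg,dl,dn,dp,ds,dw,dy] rk=7  ker:gl,gn,gp,gs,gw,gy,ln,ls,lw,ly,np,ns,nw,ny,ps,pw,py,sw,sy,wy
∂2: piv[dgl,dgp,dgs,dgw,dln,dls,dlw,dnp,dns,dnw,dny,dps,dpy,dsw,dsy,gnw,gny,gwy,lsy,npw] rk=20  ker:gls,gps,lns,lnw,lsw,nps,npy,nsw,nsy,nwy,psy,pwy
∂3: piv[dgls,dgps,dlnw,dlsw,dnps,dnpy,dnsw,dnsy,dpsy,lnsw] rk=10  ker:npsy
b_2=(32−20)−10=2

b_2=2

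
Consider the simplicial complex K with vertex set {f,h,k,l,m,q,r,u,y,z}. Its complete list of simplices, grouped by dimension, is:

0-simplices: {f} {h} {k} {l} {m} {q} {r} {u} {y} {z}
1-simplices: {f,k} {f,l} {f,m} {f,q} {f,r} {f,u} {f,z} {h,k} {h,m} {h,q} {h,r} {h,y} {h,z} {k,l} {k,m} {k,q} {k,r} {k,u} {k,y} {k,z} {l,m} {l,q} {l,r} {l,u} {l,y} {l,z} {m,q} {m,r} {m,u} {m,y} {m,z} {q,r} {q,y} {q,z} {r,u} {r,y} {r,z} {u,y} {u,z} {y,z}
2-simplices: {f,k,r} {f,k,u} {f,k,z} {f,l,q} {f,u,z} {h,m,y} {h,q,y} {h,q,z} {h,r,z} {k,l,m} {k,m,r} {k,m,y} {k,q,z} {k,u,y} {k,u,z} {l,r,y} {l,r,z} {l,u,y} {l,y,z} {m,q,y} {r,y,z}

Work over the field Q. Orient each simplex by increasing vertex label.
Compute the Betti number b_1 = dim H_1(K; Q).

b_1=12

n_0=10 n_1=40 n_2=21  [Q]
∂1: piv[fk,fl,fm,fq,fr,fu,fz,hk,hy] rk=9  ker:hm,hq,hr,hz,kl,km,kq,kr,ku,ky,kz,lm,lq,lr,lu,ly,lz,mq,mr,mu,my,mz,qr,qy,qz,ru,ry,rz,uy,uz,yz
∂2: piv[fkr,fku,fkz,flq,fuz,hmy,hqy,hqz,hrz,klm,kmr,kmy,kqz,kuy,lry,lrz,luy,lyz,mqy] rk=19  ker:kuz,ryz
b_1=(40−9)−19=12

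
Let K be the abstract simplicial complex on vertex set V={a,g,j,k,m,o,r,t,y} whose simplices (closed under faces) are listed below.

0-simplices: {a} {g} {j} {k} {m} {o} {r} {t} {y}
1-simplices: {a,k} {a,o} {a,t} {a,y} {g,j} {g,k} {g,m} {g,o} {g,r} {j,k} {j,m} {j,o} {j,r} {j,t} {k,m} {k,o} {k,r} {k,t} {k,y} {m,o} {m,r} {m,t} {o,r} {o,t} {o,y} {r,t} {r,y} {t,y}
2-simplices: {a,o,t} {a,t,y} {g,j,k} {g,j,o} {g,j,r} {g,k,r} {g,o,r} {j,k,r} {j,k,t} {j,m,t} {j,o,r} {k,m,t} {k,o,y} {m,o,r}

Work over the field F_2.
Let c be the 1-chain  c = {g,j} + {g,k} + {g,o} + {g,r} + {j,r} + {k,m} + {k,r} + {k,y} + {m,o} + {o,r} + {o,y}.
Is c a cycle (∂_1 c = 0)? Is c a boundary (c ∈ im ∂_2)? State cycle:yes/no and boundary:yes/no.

n_0=9 n_1=28 n_2=14  [Z2]
∂1: piv[ak,ao,at,ay,gj,gk,gm,gr] rk=8  ker:go,jk,jm,jo,jr,jt,km,ko,kr,kt,ky,mo,mr,mt,or,ot,oy,rt,ry,ty
∂2: piv[aot,aty,gjk,gjo,gjr,gkr,gor,jkt,jmt,kmt,koy,mor] rk=12  ker:jkr,jor
∂1c = 0
c vs im∂2: residual ≠ 0 ⇒ not boundary

cycle:yes boundary:no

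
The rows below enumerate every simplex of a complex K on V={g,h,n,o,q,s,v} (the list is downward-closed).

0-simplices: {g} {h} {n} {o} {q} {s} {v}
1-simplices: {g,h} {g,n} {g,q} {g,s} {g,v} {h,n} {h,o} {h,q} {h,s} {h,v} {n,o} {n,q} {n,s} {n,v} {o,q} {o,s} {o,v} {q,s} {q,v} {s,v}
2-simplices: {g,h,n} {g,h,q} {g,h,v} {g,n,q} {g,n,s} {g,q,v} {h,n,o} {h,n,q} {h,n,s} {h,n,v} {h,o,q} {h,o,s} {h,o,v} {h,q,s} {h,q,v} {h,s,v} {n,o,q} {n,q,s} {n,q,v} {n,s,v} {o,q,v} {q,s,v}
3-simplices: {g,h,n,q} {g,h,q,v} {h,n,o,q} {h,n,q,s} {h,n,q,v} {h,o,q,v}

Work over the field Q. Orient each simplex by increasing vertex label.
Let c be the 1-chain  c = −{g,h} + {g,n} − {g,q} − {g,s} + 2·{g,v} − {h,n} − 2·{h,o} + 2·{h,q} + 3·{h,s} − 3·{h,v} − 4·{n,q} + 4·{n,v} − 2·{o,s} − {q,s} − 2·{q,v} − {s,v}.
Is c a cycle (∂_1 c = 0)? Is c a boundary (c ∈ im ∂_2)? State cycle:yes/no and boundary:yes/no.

cycle:yes boundary:yes

n_0=7 n_1=20 n_2=22 n_3=6  [Q]
∂1: piv[gh,gn,gq,gs,gv,ho] rk=6  ker:hn,hq,hs,hv,no,nq,ns,nv,oq,os,ov,qs,qv,sv
∂2: piv[ghn,ghq,ghv,gnq,gns,gqv,hno,hns,hnv,hoq,hos,hov,hqs,hsv] rk=14  ker:hnq,hqv,noq,nqs,nqv,nsv,oqv,qsv
∂3: piv[ghnq,ghqv,hnoq,hnqs,hnqv,hoqv] rk=6
∂1c = 0
c vs im∂2: reduces to 0 ⇒ boundary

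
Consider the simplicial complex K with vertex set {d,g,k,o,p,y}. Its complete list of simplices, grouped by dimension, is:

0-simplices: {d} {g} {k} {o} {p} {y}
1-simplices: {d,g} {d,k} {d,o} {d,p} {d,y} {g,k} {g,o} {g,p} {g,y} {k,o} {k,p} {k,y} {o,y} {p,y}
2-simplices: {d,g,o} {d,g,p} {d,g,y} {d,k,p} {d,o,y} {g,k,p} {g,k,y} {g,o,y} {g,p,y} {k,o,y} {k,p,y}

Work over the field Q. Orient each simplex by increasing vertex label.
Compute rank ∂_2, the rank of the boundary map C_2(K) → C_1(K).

rank∂_2=9

n_0=6 n_1=14 n_2=11  [Q]
∂1: piv[dg,dk,do,dp,dy] rk=5  ker:gk,go,gp,gy,ko,kp,ky,oy,py
∂2: piv[dgo,dgp,dgy,dkp,doy,gkp,gky,gpy,koy] rk=9  ker:goy,kpy
rk∂_2=9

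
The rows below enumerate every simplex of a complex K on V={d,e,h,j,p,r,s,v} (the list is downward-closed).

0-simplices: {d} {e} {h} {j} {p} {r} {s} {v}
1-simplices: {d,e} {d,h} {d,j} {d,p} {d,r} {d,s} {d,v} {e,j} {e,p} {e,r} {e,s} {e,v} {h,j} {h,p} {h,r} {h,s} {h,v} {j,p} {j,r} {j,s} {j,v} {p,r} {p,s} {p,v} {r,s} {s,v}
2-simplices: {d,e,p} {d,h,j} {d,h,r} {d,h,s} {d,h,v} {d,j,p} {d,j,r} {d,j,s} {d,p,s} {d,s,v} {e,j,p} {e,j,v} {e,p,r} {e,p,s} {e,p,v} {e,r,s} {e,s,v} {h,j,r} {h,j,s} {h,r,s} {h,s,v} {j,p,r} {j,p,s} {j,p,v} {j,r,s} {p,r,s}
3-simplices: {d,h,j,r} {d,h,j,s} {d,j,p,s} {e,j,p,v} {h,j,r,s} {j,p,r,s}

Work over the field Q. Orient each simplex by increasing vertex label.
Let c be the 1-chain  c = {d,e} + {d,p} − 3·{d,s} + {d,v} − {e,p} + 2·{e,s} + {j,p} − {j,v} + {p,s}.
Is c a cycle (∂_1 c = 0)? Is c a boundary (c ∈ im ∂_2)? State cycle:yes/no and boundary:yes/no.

n_0=8 n_1=26 n_2=26 n_3=6  [Q]
∂1: piv[de,dh,dj,dp,dr,ds,dv] rk=7  ker:ej,ep,er,es,ev,hj,hp,hr,hs,hv,jp,jr,js,jv,pr,ps,pv,rs,sv
∂2: piv[dep,dhj,dhr,dhs,dhv,djp,djr,djs,dps,dsv,ejp,ejv,epr,eps,epv,ers,esv,hrs] rk=18  ker:hjr,hjs,hsv,jpr,jps,jpv,jrs,prs
∂3: piv[dhjr,dhjs,djps,ejpv,hjrs,jprs] rk=6
∂1c = 0
c vs im∂2: reduces to 0 ⇒ boundary

cycle:yes boundary:yes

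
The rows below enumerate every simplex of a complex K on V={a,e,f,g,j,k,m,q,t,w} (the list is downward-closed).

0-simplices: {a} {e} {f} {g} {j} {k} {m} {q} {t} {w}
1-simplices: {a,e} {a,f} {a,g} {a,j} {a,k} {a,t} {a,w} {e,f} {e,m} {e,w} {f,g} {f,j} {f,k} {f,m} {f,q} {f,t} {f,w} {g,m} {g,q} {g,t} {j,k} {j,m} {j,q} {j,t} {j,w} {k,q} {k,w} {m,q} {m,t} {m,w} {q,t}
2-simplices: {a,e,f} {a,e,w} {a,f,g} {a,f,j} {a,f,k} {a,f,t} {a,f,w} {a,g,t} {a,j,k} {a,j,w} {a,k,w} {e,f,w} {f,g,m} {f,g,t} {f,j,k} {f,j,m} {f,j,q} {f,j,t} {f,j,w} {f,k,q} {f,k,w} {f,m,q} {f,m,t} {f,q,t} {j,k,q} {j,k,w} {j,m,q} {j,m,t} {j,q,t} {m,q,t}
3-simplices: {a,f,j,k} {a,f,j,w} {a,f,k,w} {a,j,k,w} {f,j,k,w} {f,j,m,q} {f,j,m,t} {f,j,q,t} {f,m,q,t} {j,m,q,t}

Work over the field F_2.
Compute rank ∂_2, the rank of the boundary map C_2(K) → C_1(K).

rank∂_2=19

n_0=10 n_1=31 n_2=30 n_3=10  [Z2]
∂1: piv[ae,af,ag,aj,ak,at,aw,em,fq] rk=9  ker:ef,ew,fg,fj,fk,fm,ft,fw,gm,gq,gt,jk,jm,jq,jt,jw,kq,kw,mq,mt,mw,qt
∂2: piv[aef,aew,afg,afj,afk,aft,afw,agt,ajk,ajw,akw,fgm,fjm,fjq,fjt,fkq,fmq,fmt,fqt] rk=19  ker:efw,fgt,fjk,fjw,fkw,jkq,jkw,jmq,jmt,jqt,mqt
∂3: piv[afjk,afjw,afkw,ajkw,fjmq,fjmt,fjqt,fmqt] rk=8  ker:fjkw,jmqt
rk∂_2=19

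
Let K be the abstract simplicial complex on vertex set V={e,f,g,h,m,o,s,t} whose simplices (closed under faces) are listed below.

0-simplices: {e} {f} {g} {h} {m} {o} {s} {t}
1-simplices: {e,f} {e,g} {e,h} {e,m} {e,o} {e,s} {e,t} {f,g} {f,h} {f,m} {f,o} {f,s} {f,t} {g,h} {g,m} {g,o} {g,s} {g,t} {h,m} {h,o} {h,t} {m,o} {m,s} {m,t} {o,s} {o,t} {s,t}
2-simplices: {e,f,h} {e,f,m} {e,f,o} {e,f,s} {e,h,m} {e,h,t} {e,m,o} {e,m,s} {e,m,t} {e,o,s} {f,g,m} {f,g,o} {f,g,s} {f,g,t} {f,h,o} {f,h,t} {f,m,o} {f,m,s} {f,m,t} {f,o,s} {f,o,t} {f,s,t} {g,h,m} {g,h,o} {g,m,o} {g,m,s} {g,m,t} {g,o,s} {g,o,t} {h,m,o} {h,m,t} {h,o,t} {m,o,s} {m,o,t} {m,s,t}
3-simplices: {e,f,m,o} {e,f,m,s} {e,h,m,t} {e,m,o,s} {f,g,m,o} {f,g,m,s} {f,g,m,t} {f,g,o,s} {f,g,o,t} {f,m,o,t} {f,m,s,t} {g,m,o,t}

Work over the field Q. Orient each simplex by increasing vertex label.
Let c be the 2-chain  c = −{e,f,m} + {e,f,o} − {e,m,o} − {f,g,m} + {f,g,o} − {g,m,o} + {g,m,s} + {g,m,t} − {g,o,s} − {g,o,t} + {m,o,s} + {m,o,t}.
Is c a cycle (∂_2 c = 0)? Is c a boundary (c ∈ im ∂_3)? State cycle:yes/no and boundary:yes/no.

cycle:yes boundary:no

n_0=8 n_1=27 n_2=35 n_3=12  [Q]
∂1: piv[ef,eg,eh,em,eo,es,et] rk=7  ker:fg,fh,fm,fo,fs,ft,gh,gm,go,gs,gt,hm,ho,ht,mo,ms,mt,os,ot,st
∂2: piv[efh,efm,efo,efs,ehm,eht,emo,ems,emt,eos,fgm,fgo,fgs,fgt,fho,fht,fot,fst,ghm] rk=19  ker:fmo,fms,fmt,fos,gho,gmo,gms,gmt,gos,got,hmo,hmt,hot,mos,mot,mst
∂3: piv[efmo,efms,ehmt,emos,fgmo,fgms,fgmt,fgos,fgot,fmot,fmst] rk=11  ker:gmot
∂2c = 0
c vs im∂3: residual ≠ 0 ⇒ not boundary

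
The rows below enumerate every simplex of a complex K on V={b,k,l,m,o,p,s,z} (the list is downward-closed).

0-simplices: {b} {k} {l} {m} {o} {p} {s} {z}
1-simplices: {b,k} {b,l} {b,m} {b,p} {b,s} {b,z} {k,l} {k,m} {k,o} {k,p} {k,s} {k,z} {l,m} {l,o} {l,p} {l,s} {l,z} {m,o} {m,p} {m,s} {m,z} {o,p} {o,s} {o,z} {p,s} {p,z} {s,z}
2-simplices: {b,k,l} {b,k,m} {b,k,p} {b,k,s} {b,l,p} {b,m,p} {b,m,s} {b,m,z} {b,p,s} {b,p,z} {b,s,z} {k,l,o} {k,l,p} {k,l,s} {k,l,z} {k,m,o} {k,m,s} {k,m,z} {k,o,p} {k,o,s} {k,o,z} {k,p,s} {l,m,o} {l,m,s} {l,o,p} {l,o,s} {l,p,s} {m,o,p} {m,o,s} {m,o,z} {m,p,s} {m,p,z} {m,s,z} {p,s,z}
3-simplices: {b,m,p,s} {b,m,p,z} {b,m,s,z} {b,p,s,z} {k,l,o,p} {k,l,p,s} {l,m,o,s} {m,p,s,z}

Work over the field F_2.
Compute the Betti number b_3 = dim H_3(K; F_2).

n_0=8 n_1=27 n_2=34 n_3=8  [Z2]
∂1: piv[bk,bl,bm,bp,bs,bz,ko] rk=7  ker:kl,km,kp,ks,kz,lm,lo,lp,ls,lz,mo,mp,ms,mz,op,os,oz,ps,pz,sz
∂2: piv[bkl,bkm,bkp,bks,blp,bmp,bms,bmz,bps,bpz,bsz,klo,kls,klz,kmo,kmz,kop,kos,koz,lmo] rk=20  ker:klp,kms,kps,lms,lop,los,lps,mop,mos,moz,mps,mpz,msz,psz
∂3: piv[bmps,bmpz,bmsz,bpsz,klop,klps,lmos] rk=7  ker:mpsz
b_3=(8−7)−0=1

b_3=1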